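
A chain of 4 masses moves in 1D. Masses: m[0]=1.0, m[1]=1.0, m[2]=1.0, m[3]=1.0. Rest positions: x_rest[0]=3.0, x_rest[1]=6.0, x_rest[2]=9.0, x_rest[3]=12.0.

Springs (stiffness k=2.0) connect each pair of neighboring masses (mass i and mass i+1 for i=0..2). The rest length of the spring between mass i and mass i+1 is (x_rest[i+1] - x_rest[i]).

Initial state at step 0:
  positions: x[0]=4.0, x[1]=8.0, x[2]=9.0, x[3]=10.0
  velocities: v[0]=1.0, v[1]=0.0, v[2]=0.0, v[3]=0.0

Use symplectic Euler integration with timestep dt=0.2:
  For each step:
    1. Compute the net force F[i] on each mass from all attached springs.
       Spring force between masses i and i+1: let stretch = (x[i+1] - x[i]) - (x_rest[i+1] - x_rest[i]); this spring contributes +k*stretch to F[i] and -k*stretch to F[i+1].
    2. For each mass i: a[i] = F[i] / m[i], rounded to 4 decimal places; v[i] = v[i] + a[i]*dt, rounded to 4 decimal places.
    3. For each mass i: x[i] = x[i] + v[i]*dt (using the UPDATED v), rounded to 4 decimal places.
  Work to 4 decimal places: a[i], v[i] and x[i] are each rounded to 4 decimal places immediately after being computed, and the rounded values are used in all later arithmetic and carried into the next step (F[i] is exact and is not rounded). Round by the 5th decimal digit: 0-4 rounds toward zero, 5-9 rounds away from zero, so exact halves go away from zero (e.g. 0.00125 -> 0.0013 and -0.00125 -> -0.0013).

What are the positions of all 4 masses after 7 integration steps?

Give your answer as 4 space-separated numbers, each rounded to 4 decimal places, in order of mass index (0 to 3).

Step 0: x=[4.0000 8.0000 9.0000 10.0000] v=[1.0000 0.0000 0.0000 0.0000]
Step 1: x=[4.2800 7.7600 9.0000 10.1600] v=[1.4000 -1.2000 0.0000 0.8000]
Step 2: x=[4.5984 7.3408 8.9936 10.4672] v=[1.5920 -2.0960 -0.0320 1.5360]
Step 3: x=[4.8962 6.8344 8.9729 10.8965] v=[1.4890 -2.5318 -0.1037 2.1466]
Step 4: x=[5.1091 6.3441 8.9350 11.4119] v=[1.0643 -2.4517 -0.1897 2.5772]
Step 5: x=[5.1808 5.9622 8.8879 11.9692] v=[0.3583 -1.9093 -0.2353 2.7864]
Step 6: x=[5.0750 5.7519 8.8533 12.5200] v=[-0.5291 -1.0516 -0.1731 2.7539]
Step 7: x=[4.7833 5.7355 8.8639 13.0174] v=[-1.4583 -0.0818 0.0530 2.4872]

Answer: 4.7833 5.7355 8.8639 13.0174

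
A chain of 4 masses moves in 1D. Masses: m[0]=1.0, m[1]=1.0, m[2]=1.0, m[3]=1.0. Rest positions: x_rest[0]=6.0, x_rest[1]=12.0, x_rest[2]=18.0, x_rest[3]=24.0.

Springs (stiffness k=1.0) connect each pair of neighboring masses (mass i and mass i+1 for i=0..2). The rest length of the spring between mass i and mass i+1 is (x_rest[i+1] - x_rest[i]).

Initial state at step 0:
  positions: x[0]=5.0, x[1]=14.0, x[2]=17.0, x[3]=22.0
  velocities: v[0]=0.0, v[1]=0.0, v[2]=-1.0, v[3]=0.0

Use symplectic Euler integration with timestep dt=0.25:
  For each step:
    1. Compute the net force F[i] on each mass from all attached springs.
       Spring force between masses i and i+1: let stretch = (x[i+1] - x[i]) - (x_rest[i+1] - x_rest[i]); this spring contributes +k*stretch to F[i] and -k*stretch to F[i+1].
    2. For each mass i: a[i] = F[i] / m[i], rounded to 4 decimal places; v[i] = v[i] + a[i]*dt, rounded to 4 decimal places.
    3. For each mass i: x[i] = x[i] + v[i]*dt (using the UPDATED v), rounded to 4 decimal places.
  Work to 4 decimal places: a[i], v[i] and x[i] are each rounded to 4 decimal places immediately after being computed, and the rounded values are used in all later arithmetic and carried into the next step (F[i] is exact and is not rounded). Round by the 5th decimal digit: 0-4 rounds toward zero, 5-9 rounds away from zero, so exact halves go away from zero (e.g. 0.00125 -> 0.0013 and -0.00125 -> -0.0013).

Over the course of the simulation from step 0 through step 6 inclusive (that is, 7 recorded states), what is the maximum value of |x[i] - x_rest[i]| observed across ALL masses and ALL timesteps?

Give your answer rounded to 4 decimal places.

Step 0: x=[5.0000 14.0000 17.0000 22.0000] v=[0.0000 0.0000 -1.0000 0.0000]
Step 1: x=[5.1875 13.6250 16.8750 22.0625] v=[0.7500 -1.5000 -0.5000 0.2500]
Step 2: x=[5.5274 12.9258 16.8711 22.1758] v=[1.3594 -2.7969 -0.0156 0.4531]
Step 3: x=[5.9547 12.0108 16.9522 22.3325] v=[1.7090 -3.6602 0.3243 0.6269]
Step 4: x=[6.3855 11.0261 17.0607 22.5280] v=[1.7230 -3.9389 0.4340 0.7818]
Step 5: x=[6.7313 10.1285 17.1338 22.7568] v=[1.3832 -3.5904 0.2922 0.9150]
Step 6: x=[6.9144 9.4564 17.1205 23.0091] v=[0.7325 -2.6884 -0.0534 1.0093]
Max displacement = 2.5436

Answer: 2.5436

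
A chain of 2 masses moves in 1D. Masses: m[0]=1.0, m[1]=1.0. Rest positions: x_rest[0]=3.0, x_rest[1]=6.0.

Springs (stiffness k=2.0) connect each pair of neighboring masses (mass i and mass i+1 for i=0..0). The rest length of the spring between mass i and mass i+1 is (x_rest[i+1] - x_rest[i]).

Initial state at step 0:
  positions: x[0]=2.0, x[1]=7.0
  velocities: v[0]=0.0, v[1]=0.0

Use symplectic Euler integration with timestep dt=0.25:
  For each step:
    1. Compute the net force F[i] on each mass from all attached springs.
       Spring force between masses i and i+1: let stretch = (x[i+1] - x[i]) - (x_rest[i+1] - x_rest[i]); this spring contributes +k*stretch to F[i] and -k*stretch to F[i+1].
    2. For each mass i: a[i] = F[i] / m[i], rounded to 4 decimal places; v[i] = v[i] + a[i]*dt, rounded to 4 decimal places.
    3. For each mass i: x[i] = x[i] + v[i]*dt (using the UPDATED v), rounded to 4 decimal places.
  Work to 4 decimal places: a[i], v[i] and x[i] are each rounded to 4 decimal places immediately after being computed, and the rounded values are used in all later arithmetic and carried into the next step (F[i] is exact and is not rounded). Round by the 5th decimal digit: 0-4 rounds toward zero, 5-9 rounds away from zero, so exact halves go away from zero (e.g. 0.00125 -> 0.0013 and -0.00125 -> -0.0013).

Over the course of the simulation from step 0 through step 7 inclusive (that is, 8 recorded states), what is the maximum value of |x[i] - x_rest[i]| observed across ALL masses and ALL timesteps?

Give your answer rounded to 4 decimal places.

Answer: 1.0223

Derivation:
Step 0: x=[2.0000 7.0000] v=[0.0000 0.0000]
Step 1: x=[2.2500 6.7500] v=[1.0000 -1.0000]
Step 2: x=[2.6875 6.3125] v=[1.7500 -1.7500]
Step 3: x=[3.2031 5.7969] v=[2.0625 -2.0625]
Step 4: x=[3.6680 5.3321] v=[1.8594 -1.8594]
Step 5: x=[3.9659 5.0342] v=[1.1915 -1.1915]
Step 6: x=[4.0223 4.9778] v=[0.2257 -0.2257]
Step 7: x=[3.8232 5.1770] v=[-0.7966 0.7966]
Max displacement = 1.0223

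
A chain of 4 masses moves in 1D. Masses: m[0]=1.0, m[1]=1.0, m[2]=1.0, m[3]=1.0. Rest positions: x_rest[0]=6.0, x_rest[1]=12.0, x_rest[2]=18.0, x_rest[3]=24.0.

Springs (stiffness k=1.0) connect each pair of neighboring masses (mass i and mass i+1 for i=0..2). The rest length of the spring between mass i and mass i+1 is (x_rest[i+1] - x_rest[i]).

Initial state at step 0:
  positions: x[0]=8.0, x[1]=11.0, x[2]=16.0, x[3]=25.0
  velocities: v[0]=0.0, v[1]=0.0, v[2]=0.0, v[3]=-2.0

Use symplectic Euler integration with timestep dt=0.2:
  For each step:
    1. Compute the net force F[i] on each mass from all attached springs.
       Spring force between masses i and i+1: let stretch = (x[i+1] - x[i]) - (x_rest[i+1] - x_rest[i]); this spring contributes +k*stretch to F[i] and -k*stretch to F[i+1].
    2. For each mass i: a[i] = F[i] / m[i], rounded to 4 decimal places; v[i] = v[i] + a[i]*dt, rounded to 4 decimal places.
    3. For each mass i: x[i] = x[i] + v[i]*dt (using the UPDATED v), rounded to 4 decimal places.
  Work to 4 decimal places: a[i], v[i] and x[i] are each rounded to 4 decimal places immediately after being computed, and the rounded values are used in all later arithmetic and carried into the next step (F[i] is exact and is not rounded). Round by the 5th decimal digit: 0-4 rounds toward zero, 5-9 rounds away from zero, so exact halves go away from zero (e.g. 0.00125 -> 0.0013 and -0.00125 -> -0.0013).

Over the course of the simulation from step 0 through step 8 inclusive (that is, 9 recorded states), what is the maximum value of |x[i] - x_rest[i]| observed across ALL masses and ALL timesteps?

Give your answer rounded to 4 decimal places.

Step 0: x=[8.0000 11.0000 16.0000 25.0000] v=[0.0000 0.0000 0.0000 -2.0000]
Step 1: x=[7.8800 11.0800 16.1600 24.4800] v=[-0.6000 0.4000 0.8000 -2.6000]
Step 2: x=[7.6480 11.2352 16.4496 23.8672] v=[-1.1600 0.7760 1.4480 -3.0640]
Step 3: x=[7.3195 11.4555 16.8273 23.1977] v=[-1.6426 1.1014 1.8886 -3.3475]
Step 4: x=[6.9164 11.7252 17.2450 22.5134] v=[-2.0154 1.3486 2.0883 -3.4216]
Step 5: x=[6.4657 12.0234 17.6526 21.8583] v=[-2.2536 1.4908 2.0380 -3.2753]
Step 6: x=[5.9973 12.3244 18.0033 21.2750] v=[-2.3421 1.5051 1.7533 -2.9164]
Step 7: x=[5.5420 12.5995 18.2577 20.8009] v=[-2.2767 1.3755 1.2719 -2.3707]
Step 8: x=[5.1290 12.8186 18.3875 20.4650] v=[-2.0652 1.0956 0.6489 -1.6793]
Max displacement = 3.5350

Answer: 3.5350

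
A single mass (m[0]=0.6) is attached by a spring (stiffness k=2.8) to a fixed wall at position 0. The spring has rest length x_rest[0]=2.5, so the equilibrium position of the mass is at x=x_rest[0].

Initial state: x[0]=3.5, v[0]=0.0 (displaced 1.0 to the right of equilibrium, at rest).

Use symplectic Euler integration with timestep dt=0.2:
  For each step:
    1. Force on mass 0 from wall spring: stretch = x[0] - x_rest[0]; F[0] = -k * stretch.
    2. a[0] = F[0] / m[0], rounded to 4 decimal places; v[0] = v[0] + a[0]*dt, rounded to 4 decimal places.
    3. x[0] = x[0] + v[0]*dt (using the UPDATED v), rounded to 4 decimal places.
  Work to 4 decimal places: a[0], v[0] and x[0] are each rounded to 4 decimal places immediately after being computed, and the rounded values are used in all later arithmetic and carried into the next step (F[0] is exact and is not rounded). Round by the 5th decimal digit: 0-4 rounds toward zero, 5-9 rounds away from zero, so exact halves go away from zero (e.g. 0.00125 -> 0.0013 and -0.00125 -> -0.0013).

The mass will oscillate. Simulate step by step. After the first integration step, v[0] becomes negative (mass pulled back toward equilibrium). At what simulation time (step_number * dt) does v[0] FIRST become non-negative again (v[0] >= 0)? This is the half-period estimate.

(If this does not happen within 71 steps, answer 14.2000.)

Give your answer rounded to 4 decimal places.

Answer: 1.6000

Derivation:
Step 0: x=[3.5000] v=[0.0000]
Step 1: x=[3.3133] v=[-0.9333]
Step 2: x=[2.9748] v=[-1.6924]
Step 3: x=[2.5477] v=[-2.1355]
Step 4: x=[2.1117] v=[-2.1800]
Step 5: x=[1.7482] v=[-1.8176]
Step 6: x=[1.5250] v=[-1.1159]
Step 7: x=[1.4838] v=[-0.2059]
Step 8: x=[1.6323] v=[0.7426]
First v>=0 after going negative at step 8, time=1.6000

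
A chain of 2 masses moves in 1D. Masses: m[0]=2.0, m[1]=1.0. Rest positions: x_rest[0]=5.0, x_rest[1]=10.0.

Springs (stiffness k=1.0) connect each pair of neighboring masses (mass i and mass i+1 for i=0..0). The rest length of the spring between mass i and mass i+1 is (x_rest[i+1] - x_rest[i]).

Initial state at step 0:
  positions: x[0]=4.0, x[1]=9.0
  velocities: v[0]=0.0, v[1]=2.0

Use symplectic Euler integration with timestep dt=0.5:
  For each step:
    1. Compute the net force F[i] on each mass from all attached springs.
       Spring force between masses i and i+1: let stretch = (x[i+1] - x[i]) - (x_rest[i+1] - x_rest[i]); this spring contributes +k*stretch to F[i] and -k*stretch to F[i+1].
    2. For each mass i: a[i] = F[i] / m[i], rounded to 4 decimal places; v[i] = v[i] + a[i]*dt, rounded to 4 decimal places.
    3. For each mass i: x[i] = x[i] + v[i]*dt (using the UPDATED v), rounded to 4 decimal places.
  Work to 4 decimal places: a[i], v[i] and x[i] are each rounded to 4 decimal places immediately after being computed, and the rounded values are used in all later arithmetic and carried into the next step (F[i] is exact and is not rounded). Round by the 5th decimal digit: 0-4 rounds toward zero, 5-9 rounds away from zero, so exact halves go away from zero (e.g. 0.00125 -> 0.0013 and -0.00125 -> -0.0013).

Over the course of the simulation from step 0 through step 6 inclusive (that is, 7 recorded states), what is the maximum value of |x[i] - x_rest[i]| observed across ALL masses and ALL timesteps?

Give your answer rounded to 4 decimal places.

Step 0: x=[4.0000 9.0000] v=[0.0000 2.0000]
Step 1: x=[4.0000 10.0000] v=[0.0000 2.0000]
Step 2: x=[4.1250 10.7500] v=[0.2500 1.5000]
Step 3: x=[4.4532 11.0938] v=[0.6563 0.6875]
Step 4: x=[4.9865 11.0274] v=[1.0665 -0.1328]
Step 5: x=[5.6499 10.7008] v=[1.3268 -0.6533]
Step 6: x=[6.3197 10.3614] v=[1.3396 -0.6788]
Max displacement = 1.3197

Answer: 1.3197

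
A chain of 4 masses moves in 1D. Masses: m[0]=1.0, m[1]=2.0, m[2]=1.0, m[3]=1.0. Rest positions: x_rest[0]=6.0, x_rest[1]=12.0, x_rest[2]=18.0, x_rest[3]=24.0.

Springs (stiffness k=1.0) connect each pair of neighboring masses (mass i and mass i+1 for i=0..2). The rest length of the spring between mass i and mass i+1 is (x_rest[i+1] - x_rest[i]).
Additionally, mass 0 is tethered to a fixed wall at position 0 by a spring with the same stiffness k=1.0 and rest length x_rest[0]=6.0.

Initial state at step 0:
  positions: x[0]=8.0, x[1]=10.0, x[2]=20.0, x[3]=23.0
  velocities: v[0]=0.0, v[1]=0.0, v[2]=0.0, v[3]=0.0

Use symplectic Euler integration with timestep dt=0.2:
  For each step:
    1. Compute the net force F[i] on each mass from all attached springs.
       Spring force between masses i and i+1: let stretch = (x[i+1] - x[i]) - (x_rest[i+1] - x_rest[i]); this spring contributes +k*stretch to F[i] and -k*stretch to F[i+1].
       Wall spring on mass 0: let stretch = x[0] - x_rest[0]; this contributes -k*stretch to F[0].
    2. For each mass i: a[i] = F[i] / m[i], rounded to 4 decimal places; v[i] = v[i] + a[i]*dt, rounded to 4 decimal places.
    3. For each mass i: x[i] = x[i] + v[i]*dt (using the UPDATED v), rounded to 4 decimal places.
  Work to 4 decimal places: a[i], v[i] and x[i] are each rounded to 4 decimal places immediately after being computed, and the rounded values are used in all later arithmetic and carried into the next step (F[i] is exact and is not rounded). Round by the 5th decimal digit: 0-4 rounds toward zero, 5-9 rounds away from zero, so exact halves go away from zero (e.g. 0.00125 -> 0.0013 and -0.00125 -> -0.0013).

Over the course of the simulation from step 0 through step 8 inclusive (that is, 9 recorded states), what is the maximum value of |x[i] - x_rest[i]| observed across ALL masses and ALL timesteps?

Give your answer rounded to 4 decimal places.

Answer: 2.6530

Derivation:
Step 0: x=[8.0000 10.0000 20.0000 23.0000] v=[0.0000 0.0000 0.0000 0.0000]
Step 1: x=[7.7600 10.1600 19.7200 23.1200] v=[-1.2000 0.8000 -1.4000 0.6000]
Step 2: x=[7.3056 10.4632 19.1936 23.3440] v=[-2.2720 1.5160 -2.6320 1.1200]
Step 3: x=[6.6853 10.8779 18.4840 23.6420] v=[-3.1016 2.0733 -3.5480 1.4899]
Step 4: x=[5.9653 11.3608 17.6765 23.9737] v=[-3.6001 2.4147 -4.0376 1.6583]
Step 5: x=[5.2225 11.8621 16.8682 24.2935] v=[-3.7141 2.5067 -4.0413 1.5989]
Step 6: x=[4.5364 12.3308 16.1567 24.5563] v=[-3.4307 2.3433 -3.5575 1.3138]
Step 7: x=[3.9806 12.7201 15.6281 24.7231] v=[-2.7791 1.9464 -2.6428 0.8339]
Step 8: x=[3.6151 12.9927 15.3470 24.7661] v=[-1.8273 1.3632 -1.4054 0.2149]
Max displacement = 2.6530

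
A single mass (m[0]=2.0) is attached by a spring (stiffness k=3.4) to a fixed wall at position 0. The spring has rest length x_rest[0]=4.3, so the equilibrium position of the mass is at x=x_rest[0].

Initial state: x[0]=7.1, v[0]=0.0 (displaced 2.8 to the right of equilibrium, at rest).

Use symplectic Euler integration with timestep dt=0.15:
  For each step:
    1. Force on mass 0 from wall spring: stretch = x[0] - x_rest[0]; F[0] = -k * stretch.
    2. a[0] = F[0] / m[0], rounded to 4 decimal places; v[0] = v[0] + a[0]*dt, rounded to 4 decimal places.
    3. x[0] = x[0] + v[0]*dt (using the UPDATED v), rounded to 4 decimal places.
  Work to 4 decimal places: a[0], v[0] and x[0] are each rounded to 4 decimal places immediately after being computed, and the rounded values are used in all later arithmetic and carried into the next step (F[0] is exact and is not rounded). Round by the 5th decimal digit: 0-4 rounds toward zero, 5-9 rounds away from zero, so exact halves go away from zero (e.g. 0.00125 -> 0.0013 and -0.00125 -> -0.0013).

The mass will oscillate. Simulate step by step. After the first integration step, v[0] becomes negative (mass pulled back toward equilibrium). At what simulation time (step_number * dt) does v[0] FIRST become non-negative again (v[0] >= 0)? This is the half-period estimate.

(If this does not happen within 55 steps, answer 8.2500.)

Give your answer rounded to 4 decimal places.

Step 0: x=[7.1000] v=[0.0000]
Step 1: x=[6.9929] v=[-0.7140]
Step 2: x=[6.7828] v=[-1.4007]
Step 3: x=[6.4777] v=[-2.0338]
Step 4: x=[6.0893] v=[-2.5891]
Step 5: x=[5.6325] v=[-3.0454]
Step 6: x=[5.1247] v=[-3.3852]
Step 7: x=[4.5854] v=[-3.5955]
Step 8: x=[4.0352] v=[-3.6683]
Step 9: x=[3.4951] v=[-3.6008]
Step 10: x=[2.9858] v=[-3.3956]
Step 11: x=[2.5267] v=[-3.0605]
Step 12: x=[2.1355] v=[-2.6083]
Step 13: x=[1.8271] v=[-2.0563]
Step 14: x=[1.6132] v=[-1.4257]
Step 15: x=[1.5021] v=[-0.7406]
Step 16: x=[1.4980] v=[-0.0271]
Step 17: x=[1.6011] v=[0.6874]
First v>=0 after going negative at step 17, time=2.5500

Answer: 2.5500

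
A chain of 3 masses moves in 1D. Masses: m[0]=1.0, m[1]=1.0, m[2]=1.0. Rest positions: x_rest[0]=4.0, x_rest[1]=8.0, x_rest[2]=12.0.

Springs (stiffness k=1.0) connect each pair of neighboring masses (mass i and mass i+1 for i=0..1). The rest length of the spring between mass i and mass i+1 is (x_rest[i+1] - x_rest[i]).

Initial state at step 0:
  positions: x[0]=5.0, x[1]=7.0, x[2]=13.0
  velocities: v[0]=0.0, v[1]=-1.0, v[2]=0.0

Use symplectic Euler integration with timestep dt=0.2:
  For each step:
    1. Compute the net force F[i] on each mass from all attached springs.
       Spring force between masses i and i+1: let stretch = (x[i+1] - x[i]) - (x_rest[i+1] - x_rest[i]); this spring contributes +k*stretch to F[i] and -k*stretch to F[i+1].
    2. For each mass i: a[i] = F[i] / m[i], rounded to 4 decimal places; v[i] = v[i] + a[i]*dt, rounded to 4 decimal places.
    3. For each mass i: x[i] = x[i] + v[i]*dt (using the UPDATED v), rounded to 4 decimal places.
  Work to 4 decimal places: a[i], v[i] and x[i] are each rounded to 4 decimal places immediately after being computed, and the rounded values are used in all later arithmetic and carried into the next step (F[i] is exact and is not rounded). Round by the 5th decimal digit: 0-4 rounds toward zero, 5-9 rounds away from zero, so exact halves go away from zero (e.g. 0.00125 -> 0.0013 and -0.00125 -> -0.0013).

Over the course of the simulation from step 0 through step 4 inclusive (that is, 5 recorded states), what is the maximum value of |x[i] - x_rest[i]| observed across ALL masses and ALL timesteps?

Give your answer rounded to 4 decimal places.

Answer: 1.0400

Derivation:
Step 0: x=[5.0000 7.0000 13.0000] v=[0.0000 -1.0000 0.0000]
Step 1: x=[4.9200 6.9600 12.9200] v=[-0.4000 -0.2000 -0.4000]
Step 2: x=[4.7616 7.0768 12.7616] v=[-0.7920 0.5840 -0.7920]
Step 3: x=[4.5358 7.3284 12.5358] v=[-1.1290 1.2579 -1.1290]
Step 4: x=[4.2617 7.6766 12.2617] v=[-1.3705 1.7409 -1.3705]
Max displacement = 1.0400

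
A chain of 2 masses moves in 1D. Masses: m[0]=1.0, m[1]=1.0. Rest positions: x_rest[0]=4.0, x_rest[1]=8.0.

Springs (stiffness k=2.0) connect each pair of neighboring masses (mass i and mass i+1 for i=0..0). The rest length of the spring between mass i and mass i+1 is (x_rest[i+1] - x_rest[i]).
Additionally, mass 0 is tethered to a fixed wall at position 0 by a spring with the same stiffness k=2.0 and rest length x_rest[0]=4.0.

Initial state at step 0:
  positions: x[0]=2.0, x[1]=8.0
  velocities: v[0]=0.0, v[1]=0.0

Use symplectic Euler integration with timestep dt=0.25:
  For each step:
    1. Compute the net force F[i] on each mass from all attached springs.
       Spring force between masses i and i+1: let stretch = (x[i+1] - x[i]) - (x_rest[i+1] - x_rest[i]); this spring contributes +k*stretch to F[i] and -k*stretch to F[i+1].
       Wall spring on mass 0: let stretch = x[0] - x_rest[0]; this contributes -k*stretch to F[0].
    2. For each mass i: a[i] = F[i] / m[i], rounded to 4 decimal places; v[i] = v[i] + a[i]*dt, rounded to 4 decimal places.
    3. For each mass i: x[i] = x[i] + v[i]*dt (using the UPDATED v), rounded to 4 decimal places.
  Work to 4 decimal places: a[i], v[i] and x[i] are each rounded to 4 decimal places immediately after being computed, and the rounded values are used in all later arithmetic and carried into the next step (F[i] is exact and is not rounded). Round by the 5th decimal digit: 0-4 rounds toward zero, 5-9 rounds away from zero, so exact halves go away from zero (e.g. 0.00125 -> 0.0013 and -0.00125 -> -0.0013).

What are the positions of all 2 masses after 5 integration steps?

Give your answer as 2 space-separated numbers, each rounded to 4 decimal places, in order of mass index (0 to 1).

Answer: 5.3092 6.7453

Derivation:
Step 0: x=[2.0000 8.0000] v=[0.0000 0.0000]
Step 1: x=[2.5000 7.7500] v=[2.0000 -1.0000]
Step 2: x=[3.3438 7.3438] v=[3.3750 -1.6250]
Step 3: x=[4.2696 6.9376] v=[3.7031 -1.6250]
Step 4: x=[4.9952 6.6979] v=[2.9023 -0.9590]
Step 5: x=[5.3092 6.7453] v=[1.2561 0.1897]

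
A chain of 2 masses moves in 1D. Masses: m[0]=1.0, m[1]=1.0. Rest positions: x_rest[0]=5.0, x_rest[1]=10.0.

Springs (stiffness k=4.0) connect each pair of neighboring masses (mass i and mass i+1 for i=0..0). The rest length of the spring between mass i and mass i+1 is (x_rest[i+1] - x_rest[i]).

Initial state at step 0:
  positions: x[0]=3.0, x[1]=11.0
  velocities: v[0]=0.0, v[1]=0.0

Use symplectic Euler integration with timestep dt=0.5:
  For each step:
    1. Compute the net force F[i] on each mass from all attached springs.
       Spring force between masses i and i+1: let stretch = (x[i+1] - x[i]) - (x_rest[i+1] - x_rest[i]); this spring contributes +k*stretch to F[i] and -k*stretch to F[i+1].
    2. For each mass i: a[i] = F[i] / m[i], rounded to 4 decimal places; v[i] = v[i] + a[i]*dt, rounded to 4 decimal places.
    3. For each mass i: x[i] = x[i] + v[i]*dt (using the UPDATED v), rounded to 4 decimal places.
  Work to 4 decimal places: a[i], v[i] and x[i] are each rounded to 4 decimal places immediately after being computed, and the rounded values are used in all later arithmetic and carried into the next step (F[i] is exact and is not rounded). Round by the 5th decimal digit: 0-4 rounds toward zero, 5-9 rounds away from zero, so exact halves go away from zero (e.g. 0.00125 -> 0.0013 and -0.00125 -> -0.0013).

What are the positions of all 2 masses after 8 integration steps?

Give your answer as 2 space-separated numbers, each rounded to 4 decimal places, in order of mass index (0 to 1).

Step 0: x=[3.0000 11.0000] v=[0.0000 0.0000]
Step 1: x=[6.0000 8.0000] v=[6.0000 -6.0000]
Step 2: x=[6.0000 8.0000] v=[0.0000 0.0000]
Step 3: x=[3.0000 11.0000] v=[-6.0000 6.0000]
Step 4: x=[3.0000 11.0000] v=[0.0000 0.0000]
Step 5: x=[6.0000 8.0000] v=[6.0000 -6.0000]
Step 6: x=[6.0000 8.0000] v=[0.0000 0.0000]
Step 7: x=[3.0000 11.0000] v=[-6.0000 6.0000]
Step 8: x=[3.0000 11.0000] v=[0.0000 0.0000]

Answer: 3.0000 11.0000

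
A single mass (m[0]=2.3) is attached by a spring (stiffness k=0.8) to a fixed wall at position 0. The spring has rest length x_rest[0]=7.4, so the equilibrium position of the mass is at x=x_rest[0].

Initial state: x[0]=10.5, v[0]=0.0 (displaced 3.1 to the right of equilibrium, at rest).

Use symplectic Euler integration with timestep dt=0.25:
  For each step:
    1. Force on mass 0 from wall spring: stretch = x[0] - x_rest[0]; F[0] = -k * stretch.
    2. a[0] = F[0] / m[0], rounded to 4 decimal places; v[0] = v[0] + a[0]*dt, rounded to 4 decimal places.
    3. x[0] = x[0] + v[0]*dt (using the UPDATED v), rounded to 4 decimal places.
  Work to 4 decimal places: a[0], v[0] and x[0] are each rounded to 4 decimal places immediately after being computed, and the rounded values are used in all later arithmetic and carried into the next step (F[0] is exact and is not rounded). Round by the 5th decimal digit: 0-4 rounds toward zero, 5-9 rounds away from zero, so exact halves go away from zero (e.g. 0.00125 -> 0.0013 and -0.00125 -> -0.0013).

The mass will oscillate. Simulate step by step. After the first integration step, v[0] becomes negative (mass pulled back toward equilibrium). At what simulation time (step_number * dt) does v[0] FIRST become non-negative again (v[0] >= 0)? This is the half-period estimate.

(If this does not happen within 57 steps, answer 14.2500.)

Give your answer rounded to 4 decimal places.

Step 0: x=[10.5000] v=[0.0000]
Step 1: x=[10.4326] v=[-0.2696]
Step 2: x=[10.2993] v=[-0.5333]
Step 3: x=[10.1030] v=[-0.7854]
Step 4: x=[9.8479] v=[-1.0205]
Step 5: x=[9.5396] v=[-1.2334]
Step 6: x=[9.1847] v=[-1.4195]
Step 7: x=[8.7910] v=[-1.5747]
Step 8: x=[8.3671] v=[-1.6957]
Step 9: x=[7.9222] v=[-1.7798]
Step 10: x=[7.4659] v=[-1.8252]
Step 11: x=[7.0082] v=[-1.8309]
Step 12: x=[6.5590] v=[-1.7968]
Step 13: x=[6.1281] v=[-1.7237]
Step 14: x=[5.7248] v=[-1.6131]
Step 15: x=[5.3580] v=[-1.4674]
Step 16: x=[5.0356] v=[-1.2898]
Step 17: x=[4.7646] v=[-1.0842]
Step 18: x=[4.5509] v=[-0.8550]
Step 19: x=[4.3991] v=[-0.6073]
Step 20: x=[4.3125] v=[-0.3464]
Step 21: x=[4.2930] v=[-0.0779]
Step 22: x=[4.3411] v=[0.1923]
First v>=0 after going negative at step 22, time=5.5000

Answer: 5.5000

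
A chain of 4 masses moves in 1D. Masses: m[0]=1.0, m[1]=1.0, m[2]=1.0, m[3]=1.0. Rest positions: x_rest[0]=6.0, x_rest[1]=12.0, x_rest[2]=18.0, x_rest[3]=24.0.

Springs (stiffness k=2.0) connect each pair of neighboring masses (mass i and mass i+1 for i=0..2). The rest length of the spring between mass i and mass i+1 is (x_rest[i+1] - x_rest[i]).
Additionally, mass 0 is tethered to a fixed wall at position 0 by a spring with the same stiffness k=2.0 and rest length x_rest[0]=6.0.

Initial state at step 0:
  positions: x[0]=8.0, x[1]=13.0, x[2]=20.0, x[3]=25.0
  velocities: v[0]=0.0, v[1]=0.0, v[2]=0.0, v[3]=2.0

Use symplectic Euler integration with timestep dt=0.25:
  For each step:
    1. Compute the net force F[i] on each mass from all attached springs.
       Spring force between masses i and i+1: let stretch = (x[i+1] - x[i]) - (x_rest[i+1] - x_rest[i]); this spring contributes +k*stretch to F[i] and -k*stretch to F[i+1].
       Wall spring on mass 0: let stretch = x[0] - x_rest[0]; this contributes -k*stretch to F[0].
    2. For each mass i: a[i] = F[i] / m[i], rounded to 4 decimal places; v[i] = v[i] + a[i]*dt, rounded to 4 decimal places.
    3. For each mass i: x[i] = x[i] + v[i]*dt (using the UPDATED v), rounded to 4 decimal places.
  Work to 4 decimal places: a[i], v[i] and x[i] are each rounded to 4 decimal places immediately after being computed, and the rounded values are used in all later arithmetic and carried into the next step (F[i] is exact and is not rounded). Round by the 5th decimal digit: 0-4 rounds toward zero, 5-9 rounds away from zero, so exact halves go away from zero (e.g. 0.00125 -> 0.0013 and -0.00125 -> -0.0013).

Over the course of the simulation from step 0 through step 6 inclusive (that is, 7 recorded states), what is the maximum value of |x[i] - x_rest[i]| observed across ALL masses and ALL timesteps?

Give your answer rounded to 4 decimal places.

Step 0: x=[8.0000 13.0000 20.0000 25.0000] v=[0.0000 0.0000 0.0000 2.0000]
Step 1: x=[7.6250 13.2500 19.7500 25.6250] v=[-1.5000 1.0000 -1.0000 2.5000]
Step 2: x=[7.0000 13.6094 19.4219 26.2656] v=[-2.5000 1.4375 -1.3125 2.5625]
Step 3: x=[6.3262 13.8692 19.2227 26.8008] v=[-2.6953 1.0391 -0.7969 2.1407]
Step 4: x=[5.8045 13.8553 19.3016 27.1387] v=[-2.0869 -0.0557 0.3154 1.3517]
Step 5: x=[5.5636 13.5158 19.6793 27.2470] v=[-0.9638 -1.3580 1.5108 0.4332]
Step 6: x=[5.6212 12.9527 20.2325 27.1593] v=[0.2305 -2.2524 2.2129 -0.3507]
Max displacement = 3.2470

Answer: 3.2470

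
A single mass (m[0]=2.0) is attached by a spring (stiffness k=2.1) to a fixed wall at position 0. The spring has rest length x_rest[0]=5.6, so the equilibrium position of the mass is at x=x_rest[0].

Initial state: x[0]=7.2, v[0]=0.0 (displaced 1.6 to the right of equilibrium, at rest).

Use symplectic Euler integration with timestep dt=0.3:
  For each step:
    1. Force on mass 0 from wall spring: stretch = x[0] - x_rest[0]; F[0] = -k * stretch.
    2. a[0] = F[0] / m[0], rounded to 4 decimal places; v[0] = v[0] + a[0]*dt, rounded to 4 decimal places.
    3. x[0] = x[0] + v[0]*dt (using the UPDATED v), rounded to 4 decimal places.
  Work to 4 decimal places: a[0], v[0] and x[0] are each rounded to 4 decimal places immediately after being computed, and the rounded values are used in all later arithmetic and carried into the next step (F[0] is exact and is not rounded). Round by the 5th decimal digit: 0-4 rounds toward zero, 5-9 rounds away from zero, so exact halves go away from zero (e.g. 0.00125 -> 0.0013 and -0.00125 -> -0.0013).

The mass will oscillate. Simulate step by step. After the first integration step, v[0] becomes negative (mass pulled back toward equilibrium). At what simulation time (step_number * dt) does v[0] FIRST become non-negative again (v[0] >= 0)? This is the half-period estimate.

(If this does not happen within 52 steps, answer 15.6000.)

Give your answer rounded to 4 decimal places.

Step 0: x=[7.2000] v=[0.0000]
Step 1: x=[7.0488] v=[-0.5040]
Step 2: x=[6.7607] v=[-0.9604]
Step 3: x=[6.3629] v=[-1.3260]
Step 4: x=[5.8930] v=[-1.5663]
Step 5: x=[5.3954] v=[-1.6586]
Step 6: x=[4.9171] v=[-1.5942]
Step 7: x=[4.5034] v=[-1.3791]
Step 8: x=[4.1933] v=[-1.0337]
Step 9: x=[4.0161] v=[-0.5906]
Step 10: x=[3.9886] v=[-0.0917]
Step 11: x=[4.1134] v=[0.4159]
First v>=0 after going negative at step 11, time=3.3000

Answer: 3.3000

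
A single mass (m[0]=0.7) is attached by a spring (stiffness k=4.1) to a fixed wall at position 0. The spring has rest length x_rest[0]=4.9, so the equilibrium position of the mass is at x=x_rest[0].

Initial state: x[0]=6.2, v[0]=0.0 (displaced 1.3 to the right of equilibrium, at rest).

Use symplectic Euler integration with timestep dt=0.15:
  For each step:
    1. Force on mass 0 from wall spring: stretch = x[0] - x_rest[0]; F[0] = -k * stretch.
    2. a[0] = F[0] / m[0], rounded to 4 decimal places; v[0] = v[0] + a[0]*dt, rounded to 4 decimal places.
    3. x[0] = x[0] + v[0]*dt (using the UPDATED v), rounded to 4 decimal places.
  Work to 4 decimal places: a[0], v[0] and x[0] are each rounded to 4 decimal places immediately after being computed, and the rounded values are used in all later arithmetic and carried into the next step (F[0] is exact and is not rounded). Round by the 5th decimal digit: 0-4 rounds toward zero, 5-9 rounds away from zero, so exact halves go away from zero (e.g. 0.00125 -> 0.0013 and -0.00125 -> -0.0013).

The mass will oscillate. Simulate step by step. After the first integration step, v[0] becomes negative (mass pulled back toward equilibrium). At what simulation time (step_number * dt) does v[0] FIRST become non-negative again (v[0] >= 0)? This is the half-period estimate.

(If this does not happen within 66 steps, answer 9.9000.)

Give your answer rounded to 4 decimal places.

Answer: 1.3500

Derivation:
Step 0: x=[6.2000] v=[0.0000]
Step 1: x=[6.0287] v=[-1.1421]
Step 2: x=[5.7086] v=[-2.1338]
Step 3: x=[5.2820] v=[-2.8442]
Step 4: x=[4.8050] v=[-3.1798]
Step 5: x=[4.3406] v=[-3.0963]
Step 6: x=[3.9499] v=[-2.6048]
Step 7: x=[3.6844] v=[-1.7701]
Step 8: x=[3.5791] v=[-0.7021]
Step 9: x=[3.6479] v=[0.4584]
First v>=0 after going negative at step 9, time=1.3500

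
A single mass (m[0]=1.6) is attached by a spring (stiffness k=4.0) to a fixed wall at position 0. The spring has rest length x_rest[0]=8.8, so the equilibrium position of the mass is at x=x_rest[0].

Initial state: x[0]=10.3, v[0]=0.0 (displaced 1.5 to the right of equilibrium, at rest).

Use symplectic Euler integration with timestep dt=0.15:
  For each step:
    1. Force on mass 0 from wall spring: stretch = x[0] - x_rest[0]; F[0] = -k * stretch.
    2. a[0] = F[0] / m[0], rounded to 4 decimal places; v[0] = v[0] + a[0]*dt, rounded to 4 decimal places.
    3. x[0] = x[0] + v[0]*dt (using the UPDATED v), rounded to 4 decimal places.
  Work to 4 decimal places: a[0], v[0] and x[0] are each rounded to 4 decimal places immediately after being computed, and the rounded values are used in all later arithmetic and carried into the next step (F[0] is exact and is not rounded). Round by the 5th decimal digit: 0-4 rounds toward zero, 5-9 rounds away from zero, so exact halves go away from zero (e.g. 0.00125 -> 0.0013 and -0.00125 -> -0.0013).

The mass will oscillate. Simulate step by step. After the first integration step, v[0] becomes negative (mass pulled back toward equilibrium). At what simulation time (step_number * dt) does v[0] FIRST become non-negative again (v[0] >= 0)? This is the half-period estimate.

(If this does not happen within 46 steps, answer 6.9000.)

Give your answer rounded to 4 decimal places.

Step 0: x=[10.3000] v=[0.0000]
Step 1: x=[10.2156] v=[-0.5625]
Step 2: x=[10.0516] v=[-1.0934]
Step 3: x=[9.8172] v=[-1.5628]
Step 4: x=[9.5256] v=[-1.9443]
Step 5: x=[9.1931] v=[-2.2164]
Step 6: x=[8.8385] v=[-2.3638]
Step 7: x=[8.4818] v=[-2.3782]
Step 8: x=[8.1430] v=[-2.2589]
Step 9: x=[7.8411] v=[-2.0125]
Step 10: x=[7.5932] v=[-1.6529]
Step 11: x=[7.4131] v=[-1.2004]
Step 12: x=[7.3111] v=[-0.6803]
Step 13: x=[7.2928] v=[-0.1220]
Step 14: x=[7.3593] v=[0.4432]
First v>=0 after going negative at step 14, time=2.1000

Answer: 2.1000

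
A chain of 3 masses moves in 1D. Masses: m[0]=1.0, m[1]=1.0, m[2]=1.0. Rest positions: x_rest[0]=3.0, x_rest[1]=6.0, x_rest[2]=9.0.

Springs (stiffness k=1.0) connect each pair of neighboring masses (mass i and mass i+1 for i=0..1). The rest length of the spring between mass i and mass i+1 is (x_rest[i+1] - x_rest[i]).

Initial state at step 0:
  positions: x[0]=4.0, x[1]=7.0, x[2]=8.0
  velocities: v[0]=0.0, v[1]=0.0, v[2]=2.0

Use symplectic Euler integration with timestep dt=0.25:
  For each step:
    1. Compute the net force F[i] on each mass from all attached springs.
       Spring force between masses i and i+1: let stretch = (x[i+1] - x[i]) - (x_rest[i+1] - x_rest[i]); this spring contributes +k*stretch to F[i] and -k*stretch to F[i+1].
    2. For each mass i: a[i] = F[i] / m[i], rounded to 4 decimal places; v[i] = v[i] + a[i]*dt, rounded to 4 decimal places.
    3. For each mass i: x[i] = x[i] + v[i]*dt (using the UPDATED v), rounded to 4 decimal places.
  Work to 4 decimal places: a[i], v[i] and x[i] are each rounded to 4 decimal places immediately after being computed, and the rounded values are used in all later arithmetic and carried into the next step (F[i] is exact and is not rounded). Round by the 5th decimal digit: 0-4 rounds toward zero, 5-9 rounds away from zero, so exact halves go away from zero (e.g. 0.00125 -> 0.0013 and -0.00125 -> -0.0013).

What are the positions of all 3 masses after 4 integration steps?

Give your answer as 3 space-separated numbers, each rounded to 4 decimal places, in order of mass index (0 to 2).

Step 0: x=[4.0000 7.0000 8.0000] v=[0.0000 0.0000 2.0000]
Step 1: x=[4.0000 6.8750 8.6250] v=[0.0000 -0.5000 2.5000]
Step 2: x=[3.9922 6.6797 9.3281] v=[-0.0313 -0.7813 2.8125]
Step 3: x=[3.9649 6.4819 10.0532] v=[-0.1094 -0.7911 2.9004]
Step 4: x=[3.9074 6.3500 10.7426] v=[-0.2302 -0.5275 2.7576]

Answer: 3.9074 6.3500 10.7426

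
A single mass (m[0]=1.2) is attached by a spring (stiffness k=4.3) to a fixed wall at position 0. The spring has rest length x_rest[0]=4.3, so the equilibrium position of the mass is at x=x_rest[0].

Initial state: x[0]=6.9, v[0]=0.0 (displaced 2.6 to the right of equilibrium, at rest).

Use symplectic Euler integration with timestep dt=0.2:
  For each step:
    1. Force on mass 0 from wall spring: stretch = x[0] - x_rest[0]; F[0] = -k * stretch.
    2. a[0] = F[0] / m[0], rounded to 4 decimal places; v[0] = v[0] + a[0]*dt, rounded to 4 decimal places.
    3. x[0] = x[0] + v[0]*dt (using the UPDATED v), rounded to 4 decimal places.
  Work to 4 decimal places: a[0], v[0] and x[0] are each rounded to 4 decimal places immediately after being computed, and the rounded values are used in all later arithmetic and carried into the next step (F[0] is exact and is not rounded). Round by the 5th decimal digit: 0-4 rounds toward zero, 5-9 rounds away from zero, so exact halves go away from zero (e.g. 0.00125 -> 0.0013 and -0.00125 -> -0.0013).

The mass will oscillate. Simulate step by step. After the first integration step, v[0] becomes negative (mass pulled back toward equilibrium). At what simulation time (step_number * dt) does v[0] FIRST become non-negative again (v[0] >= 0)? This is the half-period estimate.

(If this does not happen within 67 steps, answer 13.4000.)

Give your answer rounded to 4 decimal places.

Answer: 1.8000

Derivation:
Step 0: x=[6.9000] v=[0.0000]
Step 1: x=[6.5273] v=[-1.8633]
Step 2: x=[5.8354] v=[-3.4595]
Step 3: x=[4.9234] v=[-4.5599]
Step 4: x=[3.9221] v=[-5.0067]
Step 5: x=[2.9749] v=[-4.7359]
Step 6: x=[2.2177] v=[-3.7862]
Step 7: x=[1.7589] v=[-2.2939]
Step 8: x=[1.6643] v=[-0.4728]
Step 9: x=[1.9475] v=[1.4161]
First v>=0 after going negative at step 9, time=1.8000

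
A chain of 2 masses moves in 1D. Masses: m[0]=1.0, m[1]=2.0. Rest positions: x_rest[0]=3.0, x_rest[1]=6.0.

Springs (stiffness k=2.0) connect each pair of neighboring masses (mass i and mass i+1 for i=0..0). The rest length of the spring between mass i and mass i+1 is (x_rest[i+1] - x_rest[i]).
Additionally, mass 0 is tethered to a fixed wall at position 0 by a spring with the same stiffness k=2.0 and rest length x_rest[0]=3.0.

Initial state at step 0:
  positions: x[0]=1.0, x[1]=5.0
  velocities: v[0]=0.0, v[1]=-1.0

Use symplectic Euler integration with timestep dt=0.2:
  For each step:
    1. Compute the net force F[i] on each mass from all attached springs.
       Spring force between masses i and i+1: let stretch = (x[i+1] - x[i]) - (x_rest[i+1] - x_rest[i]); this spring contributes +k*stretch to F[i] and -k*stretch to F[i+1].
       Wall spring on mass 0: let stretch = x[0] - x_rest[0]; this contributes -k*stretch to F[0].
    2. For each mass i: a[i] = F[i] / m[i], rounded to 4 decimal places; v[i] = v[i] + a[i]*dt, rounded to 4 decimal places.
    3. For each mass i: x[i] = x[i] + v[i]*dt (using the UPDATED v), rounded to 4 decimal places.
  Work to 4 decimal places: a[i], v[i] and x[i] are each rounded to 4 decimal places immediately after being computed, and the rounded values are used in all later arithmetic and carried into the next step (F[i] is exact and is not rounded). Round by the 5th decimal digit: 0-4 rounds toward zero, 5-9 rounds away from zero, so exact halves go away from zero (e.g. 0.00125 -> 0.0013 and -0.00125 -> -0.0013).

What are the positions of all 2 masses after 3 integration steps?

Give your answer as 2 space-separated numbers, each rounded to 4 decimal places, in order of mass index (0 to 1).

Step 0: x=[1.0000 5.0000] v=[0.0000 -1.0000]
Step 1: x=[1.2400 4.7600] v=[1.2000 -1.2000]
Step 2: x=[1.6624 4.4992] v=[2.1120 -1.3040]
Step 3: x=[2.1788 4.2449] v=[2.5818 -1.2714]

Answer: 2.1788 4.2449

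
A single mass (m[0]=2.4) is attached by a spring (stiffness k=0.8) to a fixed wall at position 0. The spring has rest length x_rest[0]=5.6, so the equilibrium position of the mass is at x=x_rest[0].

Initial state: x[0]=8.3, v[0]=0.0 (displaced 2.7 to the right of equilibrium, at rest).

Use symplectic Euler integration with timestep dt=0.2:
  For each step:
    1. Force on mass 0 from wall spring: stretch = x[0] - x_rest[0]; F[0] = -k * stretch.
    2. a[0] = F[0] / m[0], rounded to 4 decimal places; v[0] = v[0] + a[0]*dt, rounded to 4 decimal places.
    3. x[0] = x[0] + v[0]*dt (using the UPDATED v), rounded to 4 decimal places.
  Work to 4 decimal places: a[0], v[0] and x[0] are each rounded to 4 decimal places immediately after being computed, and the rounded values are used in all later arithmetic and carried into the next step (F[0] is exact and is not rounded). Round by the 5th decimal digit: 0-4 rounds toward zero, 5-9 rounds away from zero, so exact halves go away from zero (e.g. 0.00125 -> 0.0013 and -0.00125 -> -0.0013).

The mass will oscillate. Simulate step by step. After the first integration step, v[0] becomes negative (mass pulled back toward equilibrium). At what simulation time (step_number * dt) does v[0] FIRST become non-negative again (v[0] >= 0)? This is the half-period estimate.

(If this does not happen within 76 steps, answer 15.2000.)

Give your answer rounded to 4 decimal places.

Step 0: x=[8.3000] v=[0.0000]
Step 1: x=[8.2640] v=[-0.1800]
Step 2: x=[8.1925] v=[-0.3576]
Step 3: x=[8.0864] v=[-0.5304]
Step 4: x=[7.9472] v=[-0.6962]
Step 5: x=[7.7767] v=[-0.8527]
Step 6: x=[7.5771] v=[-0.9978]
Step 7: x=[7.3512] v=[-1.1296]
Step 8: x=[7.1019] v=[-1.2463]
Step 9: x=[6.8326] v=[-1.3464]
Step 10: x=[6.5469] v=[-1.4286]
Step 11: x=[6.2486] v=[-1.4917]
Step 12: x=[5.9416] v=[-1.5349]
Step 13: x=[5.6301] v=[-1.5577]
Step 14: x=[5.3182] v=[-1.5597]
Step 15: x=[5.0100] v=[-1.5409]
Step 16: x=[4.7097] v=[-1.5016]
Step 17: x=[4.4213] v=[-1.4422]
Step 18: x=[4.1486] v=[-1.3636]
Step 19: x=[3.8952] v=[-1.2668]
Step 20: x=[3.6646] v=[-1.1531]
Step 21: x=[3.4598] v=[-1.0241]
Step 22: x=[3.2835] v=[-0.8814]
Step 23: x=[3.1381] v=[-0.7270]
Step 24: x=[3.0255] v=[-0.5629]
Step 25: x=[2.9472] v=[-0.3913]
Step 26: x=[2.9043] v=[-0.2144]
Step 27: x=[2.8974] v=[-0.0347]
Step 28: x=[2.9265] v=[0.1455]
First v>=0 after going negative at step 28, time=5.6000

Answer: 5.6000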